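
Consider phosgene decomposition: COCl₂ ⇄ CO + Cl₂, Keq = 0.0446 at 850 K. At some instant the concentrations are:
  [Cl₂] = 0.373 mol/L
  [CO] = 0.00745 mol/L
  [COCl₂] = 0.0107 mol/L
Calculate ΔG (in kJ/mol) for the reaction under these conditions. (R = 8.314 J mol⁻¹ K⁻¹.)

ΔG = 12.5 kJ/mol

Q = [CO]·[Cl₂] / [COCl₂] = (0.00745)·(0.373) / (0.0107) = 0.260
ΔG = RT ln(Q/Keq) = (8.314 J mol⁻¹ K⁻¹)(850 K) × ln(0.260/0.0446)
   = (7.067 kJ/mol)(1.763) = 12.5 kJ/mol
ΔG > 0, so the forward reaction is non-spontaneous (proceeds in reverse).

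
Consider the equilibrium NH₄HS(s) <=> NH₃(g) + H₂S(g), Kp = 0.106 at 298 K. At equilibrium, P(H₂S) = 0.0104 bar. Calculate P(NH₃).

(NH₄HS is a pure solid — omitted from Kp.)
At equilibrium, Kp = P(NH₃)·P(H₂S) = 0.106.
(P(NH₃))·(0.0104) = 0.106
P(NH₃) = 10.2 bar

P(NH₃) = 10.2 bar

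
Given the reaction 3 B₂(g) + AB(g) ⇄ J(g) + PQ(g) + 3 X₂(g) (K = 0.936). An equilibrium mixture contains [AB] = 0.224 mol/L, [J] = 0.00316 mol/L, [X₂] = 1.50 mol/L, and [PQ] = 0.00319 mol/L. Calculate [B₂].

[B₂] = 0.0545 mol/L

At equilibrium, K = [J]·[PQ]·[X₂]³ / ([B₂]³·[AB]) = 0.936.
(0.00316)·(0.00319)·(1.50)³ / (([B₂])³·(0.224)) = 0.936
[B₂]³ = 1.62e-4 ⇒ [B₂] = 0.0545 mol/L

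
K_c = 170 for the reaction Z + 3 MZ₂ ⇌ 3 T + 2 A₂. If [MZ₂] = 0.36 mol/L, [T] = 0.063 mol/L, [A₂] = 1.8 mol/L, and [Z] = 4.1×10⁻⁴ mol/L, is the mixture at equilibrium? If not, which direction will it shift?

no; Q < K, reaction proceeds forward

Q_c = [T]³·[A₂]² / ([Z]·[MZ₂]³) = (0.063)³·(1.8)² / ((4.1×10⁻⁴)·(0.36)³) = 42
Q_c = 42 < K_c = 170: net forward reaction.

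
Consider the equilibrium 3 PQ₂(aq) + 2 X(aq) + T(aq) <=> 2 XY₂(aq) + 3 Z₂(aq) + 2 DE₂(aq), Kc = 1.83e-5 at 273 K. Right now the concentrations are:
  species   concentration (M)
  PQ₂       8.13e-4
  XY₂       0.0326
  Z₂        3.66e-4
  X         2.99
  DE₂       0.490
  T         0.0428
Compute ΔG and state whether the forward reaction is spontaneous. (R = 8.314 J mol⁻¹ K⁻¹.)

Qc = [XY₂]²·[Z₂]³·[DE₂]² / ([PQ₂]³·[X]²·[T]) = (0.0326)²·(3.66e-4)³·(0.490)² / ((8.13e-4)³·(2.99)²·(0.0428)) = 6.08e-5
ΔG = RT ln(Qc/Kc) = (8.314 J mol⁻¹ K⁻¹)(273 K) × ln(6.08e-5/1.83e-5)
   = (2.270 kJ/mol)(1.201) = 2.73 kJ/mol
ΔG > 0, so the forward reaction is non-spontaneous (proceeds in reverse).

ΔG = 2.73 kJ/mol; the forward reaction is non-spontaneous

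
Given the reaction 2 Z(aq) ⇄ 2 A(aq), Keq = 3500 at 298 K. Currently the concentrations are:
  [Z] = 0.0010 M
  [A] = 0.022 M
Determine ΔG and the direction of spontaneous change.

ΔG = -4.90 kJ/mol; the forward reaction is spontaneous

Q = [A]² / [Z]² = (0.022)² / (0.0010)² = 484
ΔG = RT ln(Q/Keq) = (8.314 J mol⁻¹ K⁻¹)(298 K) × ln(484/3500)
   = (2.478 kJ/mol)(-1.978) = -4.90 kJ/mol
ΔG < 0, so the forward reaction is spontaneous (proceeds forward).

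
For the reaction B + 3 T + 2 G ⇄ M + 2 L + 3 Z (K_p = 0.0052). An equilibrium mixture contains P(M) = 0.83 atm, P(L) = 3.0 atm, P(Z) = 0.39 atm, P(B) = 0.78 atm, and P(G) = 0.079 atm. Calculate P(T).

P(T) = 26 atm

At equilibrium, K_p = P(M)·P(L)²·P(Z)³ / (P(B)·P(T)³·P(G)²) = 0.0052.
(0.83)·(3.0)²·(0.39)³ / ((0.78)·(P(T))³·(0.079)²) = 0.0052
P(T)³ = 17500 ⇒ P(T) = 26 atm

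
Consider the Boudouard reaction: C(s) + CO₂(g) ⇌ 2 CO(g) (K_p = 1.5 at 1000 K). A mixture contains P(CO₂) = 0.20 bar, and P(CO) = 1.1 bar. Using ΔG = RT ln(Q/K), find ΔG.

(C is a pure solid — omitted from Q_p.)
Q_p = P(CO)² / P(CO₂) = (1.1)² / (0.20) = 6.05
ΔG = RT ln(Q_p/K_p) = (8.314 J mol⁻¹ K⁻¹)(1000 K) × ln(6.05/1.5)
   = (8.314 kJ/mol)(1.395) = 11.6 kJ/mol
ΔG > 0, so the forward reaction is non-spontaneous (proceeds in reverse).

ΔG = 11.6 kJ/mol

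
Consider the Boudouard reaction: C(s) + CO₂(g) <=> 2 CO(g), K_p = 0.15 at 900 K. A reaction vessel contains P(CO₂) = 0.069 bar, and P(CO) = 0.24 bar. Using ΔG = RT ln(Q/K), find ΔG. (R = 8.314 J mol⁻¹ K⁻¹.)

ΔG = 12.8 kJ/mol

(C is a pure solid — omitted from Q_p.)
Q_p = P(CO)² / P(CO₂) = (0.24)² / (0.069) = 0.835
ΔG = RT ln(Q_p/K_p) = (8.314 J mol⁻¹ K⁻¹)(900 K) × ln(0.835/0.15)
   = (7.483 kJ/mol)(1.717) = 12.8 kJ/mol
ΔG > 0, so the forward reaction is non-spontaneous (proceeds in reverse).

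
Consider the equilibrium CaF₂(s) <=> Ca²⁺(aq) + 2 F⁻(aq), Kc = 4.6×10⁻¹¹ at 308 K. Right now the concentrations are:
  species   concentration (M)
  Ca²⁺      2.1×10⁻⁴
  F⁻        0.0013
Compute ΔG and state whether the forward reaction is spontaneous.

(CaF₂ is a pure solid — omitted from Qc.)
Qc = [Ca²⁺]·[F⁻]² = (2.1×10⁻⁴)·(0.0013)² = 3.55×10⁻¹⁰
ΔG = RT ln(Qc/Kc) = (8.314 J mol⁻¹ K⁻¹)(308 K) × ln(3.55×10⁻¹⁰/4.6×10⁻¹¹)
   = (2.561 kJ/mol)(2.043) = 5.23 kJ/mol
ΔG > 0, so the forward reaction is non-spontaneous (proceeds in reverse).

ΔG = 5.23 kJ/mol; the forward reaction is non-spontaneous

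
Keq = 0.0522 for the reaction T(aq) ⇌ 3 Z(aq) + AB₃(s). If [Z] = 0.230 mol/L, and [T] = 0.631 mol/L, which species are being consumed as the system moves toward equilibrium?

T (reactants)

(AB₃ is a pure solid — omitted from Q.)
Q = [Z]³ / [T] = (0.230)³ / (0.631) = 0.0193
Q = 0.0193 < Keq = 0.0522: net forward reaction.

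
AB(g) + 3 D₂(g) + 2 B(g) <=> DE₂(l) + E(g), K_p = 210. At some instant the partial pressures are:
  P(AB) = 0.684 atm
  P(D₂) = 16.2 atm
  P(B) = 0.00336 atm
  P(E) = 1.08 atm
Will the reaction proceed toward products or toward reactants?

(DE₂ is a pure liquid — omitted from Q_p.)
Q_p = P(E) / (P(AB)·P(D₂)³·P(B)²) = (1.08) / ((0.684)·(16.2)³·(0.00336)²) = 32.9
Q_p = 32.9 < K_p = 210, so the forward reaction proceeds.

in the forward direction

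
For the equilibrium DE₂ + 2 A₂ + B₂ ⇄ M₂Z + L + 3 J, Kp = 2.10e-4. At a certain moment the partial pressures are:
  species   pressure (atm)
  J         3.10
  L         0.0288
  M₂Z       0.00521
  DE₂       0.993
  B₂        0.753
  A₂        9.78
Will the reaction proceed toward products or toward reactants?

Qp = P(M₂Z)·P(L)·P(J)³ / (P(DE₂)·P(A₂)²·P(B₂)) = (0.00521)·(0.0288)·(3.10)³ / ((0.993)·(9.78)²·(0.753)) = 6.25e-5
Qp = 6.25e-5 < Kp = 2.10e-4, so the forward reaction proceeds.

forward (toward products)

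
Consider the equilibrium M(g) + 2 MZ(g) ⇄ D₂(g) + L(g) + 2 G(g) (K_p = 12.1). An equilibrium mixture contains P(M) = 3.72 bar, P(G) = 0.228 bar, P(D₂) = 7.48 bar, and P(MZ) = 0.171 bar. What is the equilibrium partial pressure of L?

P(L) = 3.38 bar

At equilibrium, K_p = P(D₂)·P(L)·P(G)² / (P(M)·P(MZ)²) = 12.1.
(7.48)·(P(L))·(0.228)² / ((3.72)·(0.171)²) = 12.1
P(L) = 3.38 bar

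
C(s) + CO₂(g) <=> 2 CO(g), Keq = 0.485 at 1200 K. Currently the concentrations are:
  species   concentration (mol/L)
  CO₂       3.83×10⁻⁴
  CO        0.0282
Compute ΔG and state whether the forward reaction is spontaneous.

(C is a pure solid — omitted from Q.)
Q = [CO]² / [CO₂] = (0.0282)² / (3.83×10⁻⁴) = 2.08
ΔG = RT ln(Q/Keq) = (8.314 J mol⁻¹ K⁻¹)(1200 K) × ln(2.08/0.485)
   = (9.977 kJ/mol)(1.456) = 14.5 kJ/mol
ΔG > 0, so the forward reaction is non-spontaneous (proceeds in reverse).

ΔG = 14.5 kJ/mol; the forward reaction is non-spontaneous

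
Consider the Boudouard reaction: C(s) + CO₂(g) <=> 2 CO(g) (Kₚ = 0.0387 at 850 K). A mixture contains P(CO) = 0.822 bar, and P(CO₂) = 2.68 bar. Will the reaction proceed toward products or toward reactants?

(C is a pure solid — omitted from Qₚ.)
Qₚ = P(CO)² / P(CO₂) = (0.822)² / (2.68) = 0.252
Qₚ = 0.252 > Kₚ = 0.0387, so the reverse reaction proceeds.

reverse (toward reactants)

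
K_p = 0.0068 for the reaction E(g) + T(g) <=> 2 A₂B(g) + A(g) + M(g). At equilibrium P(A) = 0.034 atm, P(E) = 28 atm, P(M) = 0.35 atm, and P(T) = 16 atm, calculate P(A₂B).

P(A₂B) = 16 atm

At equilibrium, K_p = P(A₂B)²·P(A)·P(M) / (P(E)·P(T)) = 0.0068.
(P(A₂B))²·(0.034)·(0.35) / ((28)·(16)) = 0.0068
P(A₂B)² = 256 ⇒ P(A₂B) = 16 atm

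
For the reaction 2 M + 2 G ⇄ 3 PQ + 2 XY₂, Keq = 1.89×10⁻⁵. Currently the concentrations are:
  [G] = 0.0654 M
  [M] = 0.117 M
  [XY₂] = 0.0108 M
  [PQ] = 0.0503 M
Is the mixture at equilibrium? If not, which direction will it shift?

Q = [PQ]³·[XY₂]² / ([M]²·[G]²) = (0.0503)³·(0.0108)² / ((0.117)²·(0.0654)²) = 2.54×10⁻⁴
Q = 2.54×10⁻⁴ > Keq = 1.89×10⁻⁵: net reverse reaction.

no; Q > K, reaction proceeds in reverse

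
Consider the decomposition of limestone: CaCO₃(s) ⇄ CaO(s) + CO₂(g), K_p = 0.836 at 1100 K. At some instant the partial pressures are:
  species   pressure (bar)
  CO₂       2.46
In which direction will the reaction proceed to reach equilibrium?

toward reactants

(CaCO₃, CaO are pure solids — omitted from Q_p.)
Q_p = P(CO₂) = 2.46
Q_p = 2.46 > K_p = 0.836, so the reverse reaction proceeds.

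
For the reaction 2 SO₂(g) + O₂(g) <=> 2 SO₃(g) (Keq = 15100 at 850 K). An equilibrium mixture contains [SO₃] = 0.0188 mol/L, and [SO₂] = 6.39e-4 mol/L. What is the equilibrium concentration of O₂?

At equilibrium, Keq = [SO₃]² / ([SO₂]²·[O₂]) = 15100.
(0.0188)² / ((6.39e-4)²·([O₂])) = 15100
[O₂] = 0.0573 mol/L

[O₂] = 0.0573 mol/L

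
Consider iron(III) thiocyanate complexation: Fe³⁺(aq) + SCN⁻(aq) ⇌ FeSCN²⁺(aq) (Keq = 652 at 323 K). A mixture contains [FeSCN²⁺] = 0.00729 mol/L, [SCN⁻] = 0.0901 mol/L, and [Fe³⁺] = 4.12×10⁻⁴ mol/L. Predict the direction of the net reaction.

in the forward direction

Q = [FeSCN²⁺] / ([Fe³⁺]·[SCN⁻]) = (0.00729) / ((4.12×10⁻⁴)·(0.0901)) = 196
Q = 196 < Keq = 652, so the forward reaction proceeds.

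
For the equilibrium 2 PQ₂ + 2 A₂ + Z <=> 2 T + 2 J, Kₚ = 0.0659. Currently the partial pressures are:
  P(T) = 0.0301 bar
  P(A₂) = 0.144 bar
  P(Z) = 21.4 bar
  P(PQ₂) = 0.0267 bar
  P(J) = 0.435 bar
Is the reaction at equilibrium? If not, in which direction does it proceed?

Qₚ = P(T)²·P(J)² / (P(PQ₂)²·P(A₂)²·P(Z)) = (0.0301)²·(0.435)² / ((0.0267)²·(0.144)²·(21.4)) = 0.542
Qₚ = 0.542 > Kₚ = 0.0659, so the reverse reaction proceeds.

reverse (toward reactants)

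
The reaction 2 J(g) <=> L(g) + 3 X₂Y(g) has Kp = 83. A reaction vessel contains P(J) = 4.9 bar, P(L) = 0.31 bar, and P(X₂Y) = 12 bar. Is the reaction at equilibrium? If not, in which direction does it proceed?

to the right

Qp = P(L)·P(X₂Y)³ / P(J)² = (0.31)·(12)³ / (4.9)² = 22
Qp = 22 < Kp = 83, so the forward reaction proceeds.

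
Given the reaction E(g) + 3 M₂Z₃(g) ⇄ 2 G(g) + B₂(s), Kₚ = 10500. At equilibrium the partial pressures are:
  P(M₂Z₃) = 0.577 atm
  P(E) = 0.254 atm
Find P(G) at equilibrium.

P(G) = 22.6 atm

(B₂ is a pure solid — omitted from Kₚ.)
At equilibrium, Kₚ = P(G)² / (P(E)·P(M₂Z₃)³) = 10500.
(P(G))² / ((0.254)·(0.577)³) = 10500
P(G)² = 512 ⇒ P(G) = 22.6 atm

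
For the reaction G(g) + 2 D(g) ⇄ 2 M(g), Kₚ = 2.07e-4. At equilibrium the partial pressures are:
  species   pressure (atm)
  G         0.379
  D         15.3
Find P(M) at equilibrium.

P(M) = 0.136 atm

At equilibrium, Kₚ = P(M)² / (P(G)·P(D)²) = 2.07e-4.
(P(M))² / ((0.379)·(15.3)²) = 2.07e-4
P(M)² = 0.0184 ⇒ P(M) = 0.136 atm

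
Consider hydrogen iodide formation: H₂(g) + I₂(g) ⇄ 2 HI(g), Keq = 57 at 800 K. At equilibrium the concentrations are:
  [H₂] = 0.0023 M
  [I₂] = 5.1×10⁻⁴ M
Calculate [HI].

At equilibrium, Keq = [HI]² / ([H₂]·[I₂]) = 57.
([HI])² / ((0.0023)·(5.1×10⁻⁴)) = 57
[HI]² = 6.69×10⁻⁵ ⇒ [HI] = 0.0082 M

[HI] = 0.0082 M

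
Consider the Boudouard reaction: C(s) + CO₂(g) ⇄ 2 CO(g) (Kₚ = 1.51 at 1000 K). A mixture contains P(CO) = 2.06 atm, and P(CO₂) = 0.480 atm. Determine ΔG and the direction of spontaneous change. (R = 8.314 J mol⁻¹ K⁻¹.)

(C is a pure solid — omitted from Qₚ.)
Qₚ = P(CO)² / P(CO₂) = (2.06)² / (0.480) = 8.84
ΔG = RT ln(Qₚ/Kₚ) = (8.314 J mol⁻¹ K⁻¹)(1000 K) × ln(8.84/1.51)
   = (8.314 kJ/mol)(1.767) = 14.7 kJ/mol
ΔG > 0, so the forward reaction is non-spontaneous (proceeds in reverse).

ΔG = 14.7 kJ/mol; the forward reaction is non-spontaneous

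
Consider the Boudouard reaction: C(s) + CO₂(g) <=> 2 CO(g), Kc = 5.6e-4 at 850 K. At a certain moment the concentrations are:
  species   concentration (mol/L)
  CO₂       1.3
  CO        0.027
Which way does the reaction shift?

(C is a pure solid — omitted from Qc.)
Qc = [CO]² / [CO₂] = (0.027)² / (1.3) = 5.6e-4
Qc = 5.6e-4 = Kc, so the system is already at equilibrium.

at equilibrium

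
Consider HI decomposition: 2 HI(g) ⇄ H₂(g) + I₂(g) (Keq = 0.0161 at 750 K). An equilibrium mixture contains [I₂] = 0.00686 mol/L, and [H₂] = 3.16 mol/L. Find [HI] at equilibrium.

[HI] = 1.16 mol/L

At equilibrium, Keq = [H₂]·[I₂] / [HI]² = 0.0161.
(3.16)·(0.00686) / ([HI])² = 0.0161
[HI]² = 1.35 ⇒ [HI] = 1.16 mol/L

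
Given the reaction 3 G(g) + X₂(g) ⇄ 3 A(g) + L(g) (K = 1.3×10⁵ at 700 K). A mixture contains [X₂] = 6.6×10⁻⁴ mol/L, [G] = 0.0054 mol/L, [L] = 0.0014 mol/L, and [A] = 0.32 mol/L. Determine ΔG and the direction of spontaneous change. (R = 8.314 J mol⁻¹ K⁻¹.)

Q = [A]³·[L] / ([G]³·[X₂]) = (0.32)³·(0.0014) / ((0.0054)³·(6.6×10⁻⁴)) = 4.41×10⁵
ΔG = RT ln(Q/K) = (8.314 J mol⁻¹ K⁻¹)(700 K) × ln(4.41×10⁵/1.3×10⁵)
   = (5.820 kJ/mol)(1.222) = 7.11 kJ/mol
ΔG > 0, so the forward reaction is non-spontaneous (proceeds in reverse).

ΔG = 7.11 kJ/mol; the forward reaction is non-spontaneous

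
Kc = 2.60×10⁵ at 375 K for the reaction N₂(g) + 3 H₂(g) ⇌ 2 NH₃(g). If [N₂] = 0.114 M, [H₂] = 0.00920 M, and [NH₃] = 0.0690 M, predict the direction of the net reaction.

in the forward direction

Qc = [NH₃]² / ([N₂]·[H₂]³) = (0.0690)² / ((0.114)·(0.00920)³) = 53600
Qc = 53600 < Kc = 2.60×10⁵, so the forward reaction proceeds.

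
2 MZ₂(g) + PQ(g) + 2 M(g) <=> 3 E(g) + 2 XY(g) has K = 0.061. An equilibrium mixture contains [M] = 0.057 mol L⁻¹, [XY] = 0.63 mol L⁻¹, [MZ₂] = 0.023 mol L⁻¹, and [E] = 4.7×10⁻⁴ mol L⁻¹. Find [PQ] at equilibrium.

[PQ] = 3.9×10⁻⁴ mol L⁻¹

At equilibrium, K = [E]³·[XY]² / ([MZ₂]²·[PQ]·[M]²) = 0.061.
(4.7×10⁻⁴)³·(0.63)² / ((0.023)²·([PQ])·(0.057)²) = 0.061
[PQ] = 3.93×10⁻⁴ = 3.9×10⁻⁴ mol L⁻¹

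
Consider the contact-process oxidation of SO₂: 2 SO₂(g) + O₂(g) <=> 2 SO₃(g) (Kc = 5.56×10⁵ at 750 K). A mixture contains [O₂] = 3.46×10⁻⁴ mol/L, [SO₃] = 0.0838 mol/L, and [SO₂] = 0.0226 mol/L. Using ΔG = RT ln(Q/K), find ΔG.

ΔG = -16.5 kJ/mol

Qc = [SO₃]² / ([SO₂]²·[O₂]) = (0.0838)² / ((0.0226)²·(3.46×10⁻⁴)) = 39700
ΔG = RT ln(Qc/Kc) = (8.314 J mol⁻¹ K⁻¹)(750 K) × ln(39700/5.56×10⁵)
   = (6.236 kJ/mol)(-2.639) = -16.5 kJ/mol
ΔG < 0, so the forward reaction is spontaneous (proceeds forward).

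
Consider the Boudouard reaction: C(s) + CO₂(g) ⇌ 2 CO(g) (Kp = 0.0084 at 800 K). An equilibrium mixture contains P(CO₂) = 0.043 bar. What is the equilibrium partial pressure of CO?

(C is a pure solid — omitted from Kp.)
At equilibrium, Kp = P(CO)² / P(CO₂) = 0.0084.
(P(CO))² / (0.043) = 0.0084
P(CO)² = 3.61×10⁻⁴ ⇒ P(CO) = 0.019 bar

P(CO) = 0.019 bar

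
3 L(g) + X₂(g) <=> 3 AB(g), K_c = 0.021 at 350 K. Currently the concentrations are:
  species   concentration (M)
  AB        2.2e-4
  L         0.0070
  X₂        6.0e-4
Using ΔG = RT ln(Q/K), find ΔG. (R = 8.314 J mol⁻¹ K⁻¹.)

Q_c = [AB]³ / ([L]³·[X₂]) = (2.2e-4)³ / ((0.0070)³·(6.0e-4)) = 0.0517
ΔG = RT ln(Q_c/K_c) = (8.314 J mol⁻¹ K⁻¹)(350 K) × ln(0.0517/0.021)
   = (2.910 kJ/mol)(0.9009) = 2.62 kJ/mol
ΔG > 0, so the forward reaction is non-spontaneous (proceeds in reverse).

ΔG = 2.62 kJ/mol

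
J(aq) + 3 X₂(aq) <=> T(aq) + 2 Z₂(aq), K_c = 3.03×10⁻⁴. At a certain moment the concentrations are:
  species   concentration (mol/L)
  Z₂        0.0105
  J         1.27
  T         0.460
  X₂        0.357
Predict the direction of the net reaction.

Q_c = [T]·[Z₂]² / ([J]·[X₂]³) = (0.460)·(0.0105)² / ((1.27)·(0.357)³) = 8.78×10⁻⁴
Q_c = 8.78×10⁻⁴ > K_c = 3.03×10⁻⁴, so the reverse reaction proceeds.

toward reactants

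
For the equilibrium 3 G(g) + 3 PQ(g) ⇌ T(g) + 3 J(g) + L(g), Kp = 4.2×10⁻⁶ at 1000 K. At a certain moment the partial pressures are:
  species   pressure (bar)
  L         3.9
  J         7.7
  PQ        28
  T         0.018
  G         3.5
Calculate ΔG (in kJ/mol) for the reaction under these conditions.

Qp = P(T)·P(J)³·P(L) / (P(G)³·P(PQ)³) = (0.018)·(7.7)³·(3.9) / ((3.5)³·(28)³) = 3.41×10⁻⁵
ΔG = RT ln(Qp/Kp) = (8.314 J mol⁻¹ K⁻¹)(1000 K) × ln(3.41×10⁻⁵/4.2×10⁻⁶)
   = (8.314 kJ/mol)(2.094) = 17.4 kJ/mol
ΔG > 0, so the forward reaction is non-spontaneous (proceeds in reverse).

ΔG = 17.4 kJ/mol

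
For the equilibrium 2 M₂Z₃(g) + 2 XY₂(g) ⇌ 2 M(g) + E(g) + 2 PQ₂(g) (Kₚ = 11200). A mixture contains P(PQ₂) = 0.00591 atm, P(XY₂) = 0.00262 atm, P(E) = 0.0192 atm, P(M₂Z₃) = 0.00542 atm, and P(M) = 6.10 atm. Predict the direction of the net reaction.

Qₚ = P(M)²·P(E)·P(PQ₂)² / (P(M₂Z₃)²·P(XY₂)²) = (6.10)²·(0.0192)·(0.00591)² / ((0.00542)²·(0.00262)²) = 1.24×10⁵
Qₚ = 1.24×10⁵ > Kₚ = 11200, so the reverse reaction proceeds.

reverse (toward reactants)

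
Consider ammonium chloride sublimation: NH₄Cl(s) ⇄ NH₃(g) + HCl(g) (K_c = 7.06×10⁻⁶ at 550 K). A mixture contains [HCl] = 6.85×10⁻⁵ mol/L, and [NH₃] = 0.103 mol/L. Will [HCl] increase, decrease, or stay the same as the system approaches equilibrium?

(NH₄Cl is a pure solid — omitted from Q_c.)
Q_c = [NH₃]·[HCl] = (0.103)·(6.85×10⁻⁵) = 7.06×10⁻⁶
Q_c = 7.06×10⁻⁶ = K_c; the system is at equilibrium.

stay the same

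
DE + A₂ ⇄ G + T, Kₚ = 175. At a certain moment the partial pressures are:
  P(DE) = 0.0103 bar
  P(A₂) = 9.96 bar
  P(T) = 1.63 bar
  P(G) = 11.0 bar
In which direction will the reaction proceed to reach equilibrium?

neither direction; the system is at equilibrium

Qₚ = P(G)·P(T) / (P(DE)·P(A₂)) = (11.0)·(1.63) / ((0.0103)·(9.96)) = 175
Qₚ = 175 = Kₚ, so the system is already at equilibrium.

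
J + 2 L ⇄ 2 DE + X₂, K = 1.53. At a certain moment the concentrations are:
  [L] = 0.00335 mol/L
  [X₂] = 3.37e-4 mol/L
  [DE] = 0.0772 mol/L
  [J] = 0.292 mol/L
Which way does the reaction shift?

to the right

Q = [DE]²·[X₂] / ([J]·[L]²) = (0.0772)²·(3.37e-4) / ((0.292)·(0.00335)²) = 0.613
Q = 0.613 < K = 1.53, so the forward reaction proceeds.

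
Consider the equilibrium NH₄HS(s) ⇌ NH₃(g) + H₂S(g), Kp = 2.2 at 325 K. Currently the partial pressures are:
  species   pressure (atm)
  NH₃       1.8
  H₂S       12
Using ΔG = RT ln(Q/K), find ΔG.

ΔG = 6.17 kJ/mol

(NH₄HS is a pure solid — omitted from Qp.)
Qp = P(NH₃)·P(H₂S) = (1.8)·(12) = 21.6
ΔG = RT ln(Qp/Kp) = (8.314 J mol⁻¹ K⁻¹)(325 K) × ln(21.6/2.2)
   = (2.702 kJ/mol)(2.284) = 6.17 kJ/mol
ΔG > 0, so the forward reaction is non-spontaneous (proceeds in reverse).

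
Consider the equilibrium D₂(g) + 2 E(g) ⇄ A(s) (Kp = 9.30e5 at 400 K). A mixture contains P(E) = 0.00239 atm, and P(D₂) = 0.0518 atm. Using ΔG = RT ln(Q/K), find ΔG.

(A is a pure solid — omitted from Qp.)
Qp = 1 / (P(D₂)·P(E)²) = 1 / ((0.0518)·(0.00239)²) = 3.38e6
ΔG = RT ln(Qp/Kp) = (8.314 J mol⁻¹ K⁻¹)(400 K) × ln(3.38e6/9.30e5)
   = (3.326 kJ/mol)(1.290) = 4.29 kJ/mol
ΔG > 0, so the forward reaction is non-spontaneous (proceeds in reverse).

ΔG = 4.29 kJ/mol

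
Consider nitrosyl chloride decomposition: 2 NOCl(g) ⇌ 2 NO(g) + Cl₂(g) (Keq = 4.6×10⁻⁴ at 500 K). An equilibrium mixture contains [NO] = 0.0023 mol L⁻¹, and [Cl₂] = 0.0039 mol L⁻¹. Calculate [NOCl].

[NOCl] = 0.0067 mol L⁻¹

At equilibrium, Keq = [NO]²·[Cl₂] / [NOCl]² = 4.6×10⁻⁴.
(0.0023)²·(0.0039) / ([NOCl])² = 4.6×10⁻⁴
[NOCl]² = 4.48×10⁻⁵ ⇒ [NOCl] = 0.0067 mol L⁻¹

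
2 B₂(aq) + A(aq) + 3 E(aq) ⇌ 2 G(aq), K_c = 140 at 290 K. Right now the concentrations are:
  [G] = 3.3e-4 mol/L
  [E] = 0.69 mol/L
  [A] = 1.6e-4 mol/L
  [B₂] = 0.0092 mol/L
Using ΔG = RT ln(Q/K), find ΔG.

Q_c = [G]² / ([B₂]²·[A]·[E]³) = (3.3e-4)² / ((0.0092)²·(1.6e-4)·(0.69)³) = 24.5
ΔG = RT ln(Q_c/K_c) = (8.314 J mol⁻¹ K⁻¹)(290 K) × ln(24.5/140)
   = (2.411 kJ/mol)(-1.743) = -4.20 kJ/mol
ΔG < 0, so the forward reaction is spontaneous (proceeds forward).

ΔG = -4.20 kJ/mol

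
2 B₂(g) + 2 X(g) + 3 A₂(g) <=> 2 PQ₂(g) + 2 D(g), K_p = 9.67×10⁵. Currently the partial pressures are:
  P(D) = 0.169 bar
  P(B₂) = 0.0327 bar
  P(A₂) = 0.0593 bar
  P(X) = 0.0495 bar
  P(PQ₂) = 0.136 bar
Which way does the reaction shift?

no net change (already at equilibrium)

Q_p = P(PQ₂)²·P(D)² / (P(B₂)²·P(X)²·P(A₂)³) = (0.136)²·(0.169)² / ((0.0327)²·(0.0495)²·(0.0593)³) = 9.67×10⁵
Q_p = 9.67×10⁵ = K_p, so the system is already at equilibrium.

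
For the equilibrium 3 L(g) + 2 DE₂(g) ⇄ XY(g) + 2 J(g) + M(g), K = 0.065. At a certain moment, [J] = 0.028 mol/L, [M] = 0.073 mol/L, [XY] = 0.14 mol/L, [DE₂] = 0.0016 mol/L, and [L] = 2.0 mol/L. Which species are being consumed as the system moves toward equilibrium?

XY, J, M (products)

Q = [XY]·[J]²·[M] / ([L]³·[DE₂]²) = (0.14)·(0.028)²·(0.073) / ((2.0)³·(0.0016)²) = 0.39
Q = 0.39 > K = 0.065: net reverse reaction.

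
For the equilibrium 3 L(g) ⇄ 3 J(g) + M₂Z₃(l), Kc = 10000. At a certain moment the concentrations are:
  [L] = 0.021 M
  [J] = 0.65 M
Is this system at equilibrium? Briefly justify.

(M₂Z₃ is a pure liquid — omitted from Qc.)
Qc = [J]³ / [L]³ = (0.65)³ / (0.021)³ = 30000
Qc = 30000 > Kc = 10000: net reverse reaction.

no; Q > K, reaction proceeds in reverse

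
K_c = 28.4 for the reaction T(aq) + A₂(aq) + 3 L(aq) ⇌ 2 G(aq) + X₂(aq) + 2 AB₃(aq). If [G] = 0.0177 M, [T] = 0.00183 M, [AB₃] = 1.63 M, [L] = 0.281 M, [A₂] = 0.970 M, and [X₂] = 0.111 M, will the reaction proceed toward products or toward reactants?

in the forward direction

Q_c = [G]²·[X₂]·[AB₃]² / ([T]·[A₂]·[L]³) = (0.0177)²·(0.111)·(1.63)² / ((0.00183)·(0.970)·(0.281)³) = 2.35
Q_c = 2.35 < K_c = 28.4, so the forward reaction proceeds.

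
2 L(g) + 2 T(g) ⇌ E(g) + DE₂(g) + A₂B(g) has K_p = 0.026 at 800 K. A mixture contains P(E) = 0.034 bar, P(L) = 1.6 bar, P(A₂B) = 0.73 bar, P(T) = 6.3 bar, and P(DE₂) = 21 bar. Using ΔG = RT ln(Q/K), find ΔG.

Q_p = P(E)·P(DE₂)·P(A₂B) / (P(L)²·P(T)²) = (0.034)·(21)·(0.73) / ((1.6)²·(6.3)²) = 0.00513
ΔG = RT ln(Q_p/K_p) = (8.314 J mol⁻¹ K⁻¹)(800 K) × ln(0.00513/0.026)
   = (6.651 kJ/mol)(-1.623) = -10.8 kJ/mol
ΔG < 0, so the forward reaction is spontaneous (proceeds forward).

ΔG = -10.8 kJ/mol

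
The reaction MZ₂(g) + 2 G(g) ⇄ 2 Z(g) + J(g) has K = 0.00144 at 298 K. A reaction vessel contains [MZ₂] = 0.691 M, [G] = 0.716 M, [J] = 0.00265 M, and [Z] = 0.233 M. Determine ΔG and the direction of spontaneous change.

Q = [Z]²·[J] / ([MZ₂]·[G]²) = (0.233)²·(0.00265) / ((0.691)·(0.716)²) = 4.06×10⁻⁴
ΔG = RT ln(Q/K) = (8.314 J mol⁻¹ K⁻¹)(298 K) × ln(4.06×10⁻⁴/0.00144)
   = (2.478 kJ/mol)(-1.266) = -3.14 kJ/mol
ΔG < 0, so the forward reaction is spontaneous (proceeds forward).

ΔG = -3.14 kJ/mol; the forward reaction is spontaneous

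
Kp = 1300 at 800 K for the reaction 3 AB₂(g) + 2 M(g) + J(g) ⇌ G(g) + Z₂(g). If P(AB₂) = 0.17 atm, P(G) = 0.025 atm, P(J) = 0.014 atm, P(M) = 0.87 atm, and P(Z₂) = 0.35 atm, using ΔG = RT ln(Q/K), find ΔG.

ΔG = -13.6 kJ/mol

Qp = P(G)·P(Z₂) / (P(AB₂)³·P(M)²·P(J)) = (0.025)·(0.35) / ((0.17)³·(0.87)²·(0.014)) = 168
ΔG = RT ln(Qp/Kp) = (8.314 J mol⁻¹ K⁻¹)(800 K) × ln(168/1300)
   = (6.651 kJ/mol)(-2.046) = -13.6 kJ/mol
ΔG < 0, so the forward reaction is spontaneous (proceeds forward).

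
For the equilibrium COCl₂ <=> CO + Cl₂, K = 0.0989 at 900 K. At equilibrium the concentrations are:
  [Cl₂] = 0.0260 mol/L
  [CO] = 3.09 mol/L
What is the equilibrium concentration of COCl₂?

At equilibrium, K = [CO]·[Cl₂] / [COCl₂] = 0.0989.
(3.09)·(0.0260) / ([COCl₂]) = 0.0989
[COCl₂] = 0.812 mol/L

[COCl₂] = 0.812 mol/L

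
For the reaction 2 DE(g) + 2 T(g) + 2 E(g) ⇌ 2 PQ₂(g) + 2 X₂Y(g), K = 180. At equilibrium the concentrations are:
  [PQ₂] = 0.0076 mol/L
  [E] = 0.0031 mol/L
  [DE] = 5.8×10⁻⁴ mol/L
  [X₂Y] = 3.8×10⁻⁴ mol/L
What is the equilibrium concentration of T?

[T] = 0.12 mol/L

At equilibrium, K = [PQ₂]²·[X₂Y]² / ([DE]²·[T]²·[E]²) = 180.
(0.0076)²·(3.8×10⁻⁴)² / ((5.8×10⁻⁴)²·([T])²·(0.0031)²) = 180
[T]² = 0.0143 ⇒ [T] = 0.12 mol/L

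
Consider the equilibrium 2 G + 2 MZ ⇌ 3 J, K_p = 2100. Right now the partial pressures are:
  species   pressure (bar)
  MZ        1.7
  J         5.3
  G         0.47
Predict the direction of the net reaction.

Q_p = P(J)³ / (P(G)²·P(MZ)²) = (5.3)³ / ((0.47)²·(1.7)²) = 230
Q_p = 230 < K_p = 2100, so the forward reaction proceeds.

to the right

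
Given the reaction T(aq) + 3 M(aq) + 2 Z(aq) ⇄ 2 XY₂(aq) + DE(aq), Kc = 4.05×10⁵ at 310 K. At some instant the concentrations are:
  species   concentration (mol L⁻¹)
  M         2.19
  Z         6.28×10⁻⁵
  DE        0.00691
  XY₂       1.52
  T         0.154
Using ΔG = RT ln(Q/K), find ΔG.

Qc = [XY₂]²·[DE] / ([T]·[M]³·[Z]²) = (1.52)²·(0.00691) / ((0.154)·(2.19)³·(6.28×10⁻⁵)²) = 2.50×10⁶
ΔG = RT ln(Qc/Kc) = (8.314 J mol⁻¹ K⁻¹)(310 K) × ln(2.50×10⁶/4.05×10⁵)
   = (2.577 kJ/mol)(1.820) = 4.69 kJ/mol
ΔG > 0, so the forward reaction is non-spontaneous (proceeds in reverse).

ΔG = 4.69 kJ/mol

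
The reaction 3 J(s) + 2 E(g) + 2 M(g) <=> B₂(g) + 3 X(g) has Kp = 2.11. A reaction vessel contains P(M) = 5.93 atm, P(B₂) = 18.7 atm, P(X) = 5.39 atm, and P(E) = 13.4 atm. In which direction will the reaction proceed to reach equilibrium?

(J is a pure solid — omitted from Qp.)
Qp = P(B₂)·P(X)³ / (P(E)²·P(M)²) = (18.7)·(5.39)³ / ((13.4)²·(5.93)²) = 0.464
Qp = 0.464 < Kp = 2.11, so the forward reaction proceeds.

forward (toward products)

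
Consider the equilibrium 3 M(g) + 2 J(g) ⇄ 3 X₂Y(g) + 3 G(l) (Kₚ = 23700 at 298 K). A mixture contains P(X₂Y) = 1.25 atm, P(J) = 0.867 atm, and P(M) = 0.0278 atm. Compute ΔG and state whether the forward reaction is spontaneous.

(G is a pure liquid — omitted from Qₚ.)
Qₚ = P(X₂Y)³ / (P(M)³·P(J)²) = (1.25)³ / ((0.0278)³·(0.867)²) = 1.21×10⁵
ΔG = RT ln(Qₚ/Kₚ) = (8.314 J mol⁻¹ K⁻¹)(298 K) × ln(1.21×10⁵/23700)
   = (2.478 kJ/mol)(1.630) = 4.04 kJ/mol
ΔG > 0, so the forward reaction is non-spontaneous (proceeds in reverse).

ΔG = 4.04 kJ/mol; the forward reaction is non-spontaneous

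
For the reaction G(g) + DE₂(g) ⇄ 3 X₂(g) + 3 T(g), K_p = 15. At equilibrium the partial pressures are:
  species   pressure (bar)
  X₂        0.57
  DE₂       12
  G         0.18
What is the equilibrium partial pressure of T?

P(T) = 5.6 bar

At equilibrium, K_p = P(X₂)³·P(T)³ / (P(G)·P(DE₂)) = 15.
(0.57)³·(P(T))³ / ((0.18)·(12)) = 15
P(T)³ = 175 ⇒ P(T) = 5.6 bar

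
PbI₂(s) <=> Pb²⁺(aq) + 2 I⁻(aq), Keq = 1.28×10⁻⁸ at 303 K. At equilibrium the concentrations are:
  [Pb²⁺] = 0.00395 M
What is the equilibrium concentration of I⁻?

[I⁻] = 0.00180 M

(PbI₂ is a pure solid — omitted from Keq.)
At equilibrium, Keq = [Pb²⁺]·[I⁻]² = 1.28×10⁻⁸.
(0.00395)·([I⁻])² = 1.28×10⁻⁸
[I⁻]² = 3.24×10⁻⁶ ⇒ [I⁻] = 0.00180 M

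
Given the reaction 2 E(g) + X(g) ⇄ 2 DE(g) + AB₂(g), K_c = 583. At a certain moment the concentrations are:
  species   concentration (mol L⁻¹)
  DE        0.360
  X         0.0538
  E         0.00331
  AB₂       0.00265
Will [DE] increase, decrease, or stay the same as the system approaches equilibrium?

stay the same

Q_c = [DE]²·[AB₂] / ([E]²·[X]) = (0.360)²·(0.00265) / ((0.00331)²·(0.0538)) = 583
Q_c = 583 = K_c; the system is at equilibrium.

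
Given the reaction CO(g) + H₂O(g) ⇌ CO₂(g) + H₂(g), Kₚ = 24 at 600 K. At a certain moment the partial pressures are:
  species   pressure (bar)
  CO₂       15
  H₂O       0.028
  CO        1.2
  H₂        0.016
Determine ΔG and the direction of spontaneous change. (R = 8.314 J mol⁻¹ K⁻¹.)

Qₚ = P(CO₂)·P(H₂) / (P(CO)·P(H₂O)) = (15)·(0.016) / ((1.2)·(0.028)) = 7.14
ΔG = RT ln(Qₚ/Kₚ) = (8.314 J mol⁻¹ K⁻¹)(600 K) × ln(7.14/24)
   = (4.988 kJ/mol)(-1.212) = -6.05 kJ/mol
ΔG < 0, so the forward reaction is spontaneous (proceeds forward).

ΔG = -6.05 kJ/mol; the forward reaction is spontaneous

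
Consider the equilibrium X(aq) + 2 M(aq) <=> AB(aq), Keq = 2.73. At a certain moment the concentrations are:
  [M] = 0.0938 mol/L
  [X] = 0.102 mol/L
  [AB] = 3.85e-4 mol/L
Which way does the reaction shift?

Q = [AB] / ([X]·[M]²) = (3.85e-4) / ((0.102)·(0.0938)²) = 0.429
Q = 0.429 < Keq = 2.73, so the forward reaction proceeds.

to the right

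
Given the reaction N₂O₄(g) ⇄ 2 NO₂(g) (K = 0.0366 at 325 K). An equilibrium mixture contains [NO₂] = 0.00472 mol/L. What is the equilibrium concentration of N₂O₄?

[N₂O₄] = 6.09×10⁻⁴ mol/L

At equilibrium, K = [NO₂]² / [N₂O₄] = 0.0366.
(0.00472)² / ([N₂O₄]) = 0.0366
[N₂O₄] = 6.09×10⁻⁴ mol/L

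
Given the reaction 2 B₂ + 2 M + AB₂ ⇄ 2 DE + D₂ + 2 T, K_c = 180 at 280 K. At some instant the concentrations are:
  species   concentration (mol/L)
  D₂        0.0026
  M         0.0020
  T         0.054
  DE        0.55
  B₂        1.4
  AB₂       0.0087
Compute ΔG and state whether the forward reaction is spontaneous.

Q_c = [DE]²·[D₂]·[T]² / ([B₂]²·[M]²·[AB₂]) = (0.55)²·(0.0026)·(0.054)² / ((1.4)²·(0.0020)²·(0.0087)) = 33.6
ΔG = RT ln(Q_c/K_c) = (8.314 J mol⁻¹ K⁻¹)(280 K) × ln(33.6/180)
   = (2.328 kJ/mol)(-1.678) = -3.91 kJ/mol
ΔG < 0, so the forward reaction is spontaneous (proceeds forward).

ΔG = -3.91 kJ/mol; the forward reaction is spontaneous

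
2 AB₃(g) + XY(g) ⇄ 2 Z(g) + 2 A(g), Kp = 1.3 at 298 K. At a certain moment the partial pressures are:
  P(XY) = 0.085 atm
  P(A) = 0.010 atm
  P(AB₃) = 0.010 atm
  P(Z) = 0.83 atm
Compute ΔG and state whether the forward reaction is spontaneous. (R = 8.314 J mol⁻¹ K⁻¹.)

Qp = P(Z)²·P(A)² / (P(AB₃)²·P(XY)) = (0.83)²·(0.010)² / ((0.010)²·(0.085)) = 8.10
ΔG = RT ln(Qp/Kp) = (8.314 J mol⁻¹ K⁻¹)(298 K) × ln(8.10/1.3)
   = (2.478 kJ/mol)(1.829) = 4.53 kJ/mol
ΔG > 0, so the forward reaction is non-spontaneous (proceeds in reverse).

ΔG = 4.53 kJ/mol; the forward reaction is non-spontaneous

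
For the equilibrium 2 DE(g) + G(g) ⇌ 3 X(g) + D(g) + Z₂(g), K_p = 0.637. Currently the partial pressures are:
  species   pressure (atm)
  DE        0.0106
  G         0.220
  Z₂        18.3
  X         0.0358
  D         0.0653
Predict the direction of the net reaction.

Q_p = P(X)³·P(D)·P(Z₂) / (P(DE)²·P(G)) = (0.0358)³·(0.0653)·(18.3) / ((0.0106)²·(0.220)) = 2.22
Q_p = 2.22 > K_p = 0.637, so the reverse reaction proceeds.

in the reverse direction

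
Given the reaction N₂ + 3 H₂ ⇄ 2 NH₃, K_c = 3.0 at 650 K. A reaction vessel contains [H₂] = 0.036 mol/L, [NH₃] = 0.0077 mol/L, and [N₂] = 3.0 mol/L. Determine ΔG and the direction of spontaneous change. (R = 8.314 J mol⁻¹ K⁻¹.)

ΔG = -10.6 kJ/mol; the forward reaction is spontaneous

Q_c = [NH₃]² / ([N₂]·[H₂]³) = (0.0077)² / ((3.0)·(0.036)³) = 0.424
ΔG = RT ln(Q_c/K_c) = (8.314 J mol⁻¹ K⁻¹)(650 K) × ln(0.424/3.0)
   = (5.404 kJ/mol)(-1.957) = -10.6 kJ/mol
ΔG < 0, so the forward reaction is spontaneous (proceeds forward).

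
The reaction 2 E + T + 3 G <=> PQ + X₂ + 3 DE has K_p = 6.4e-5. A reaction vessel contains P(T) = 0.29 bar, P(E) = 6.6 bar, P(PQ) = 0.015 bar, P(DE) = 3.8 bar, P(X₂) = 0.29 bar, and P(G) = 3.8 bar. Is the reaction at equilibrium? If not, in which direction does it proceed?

Q_p = P(PQ)·P(X₂)·P(DE)³ / (P(E)²·P(T)·P(G)³) = (0.015)·(0.29)·(3.8)³ / ((6.6)²·(0.29)·(3.8)³) = 3.4e-4
Q_p = 3.4e-4 > K_p = 6.4e-5, so the reverse reaction proceeds.

toward reactants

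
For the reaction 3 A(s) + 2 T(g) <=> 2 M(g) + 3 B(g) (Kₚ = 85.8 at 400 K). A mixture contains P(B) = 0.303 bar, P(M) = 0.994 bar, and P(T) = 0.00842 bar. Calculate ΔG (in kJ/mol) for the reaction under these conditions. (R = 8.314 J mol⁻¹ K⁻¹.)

(A is a pure solid — omitted from Qₚ.)
Qₚ = P(M)²·P(B)³ / P(T)² = (0.994)²·(0.303)³ / (0.00842)² = 388
ΔG = RT ln(Qₚ/Kₚ) = (8.314 J mol⁻¹ K⁻¹)(400 K) × ln(388/85.8)
   = (3.326 kJ/mol)(1.509) = 5.02 kJ/mol
ΔG > 0, so the forward reaction is non-spontaneous (proceeds in reverse).

ΔG = 5.02 kJ/mol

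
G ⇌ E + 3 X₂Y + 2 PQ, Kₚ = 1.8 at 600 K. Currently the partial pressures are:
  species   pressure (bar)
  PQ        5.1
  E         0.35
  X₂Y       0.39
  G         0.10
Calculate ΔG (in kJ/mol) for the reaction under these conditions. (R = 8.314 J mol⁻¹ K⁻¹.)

Qₚ = P(E)·P(X₂Y)³·P(PQ)² / P(G) = (0.35)·(0.39)³·(5.1)² / (0.10) = 5.40
ΔG = RT ln(Qₚ/Kₚ) = (8.314 J mol⁻¹ K⁻¹)(600 K) × ln(5.40/1.8)
   = (4.988 kJ/mol)(1.099) = 5.48 kJ/mol
ΔG > 0, so the forward reaction is non-spontaneous (proceeds in reverse).

ΔG = 5.48 kJ/mol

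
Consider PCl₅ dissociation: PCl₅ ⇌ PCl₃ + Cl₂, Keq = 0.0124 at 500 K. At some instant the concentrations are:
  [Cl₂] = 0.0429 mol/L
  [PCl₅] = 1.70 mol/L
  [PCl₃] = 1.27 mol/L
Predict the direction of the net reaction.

Q = [PCl₃]·[Cl₂] / [PCl₅] = (1.27)·(0.0429) / (1.70) = 0.0320
Q = 0.0320 > Keq = 0.0124, so the reverse reaction proceeds.

in the reverse direction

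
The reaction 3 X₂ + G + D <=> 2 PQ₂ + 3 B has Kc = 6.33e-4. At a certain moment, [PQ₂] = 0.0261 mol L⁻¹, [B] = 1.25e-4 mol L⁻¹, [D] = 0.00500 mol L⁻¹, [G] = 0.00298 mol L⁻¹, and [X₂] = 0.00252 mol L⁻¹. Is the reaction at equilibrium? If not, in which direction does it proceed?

in the reverse direction

Qc = [PQ₂]²·[B]³ / ([X₂]³·[G]·[D]) = (0.0261)²·(1.25e-4)³ / ((0.00252)³·(0.00298)·(0.00500)) = 0.00558
Qc = 0.00558 > Kc = 6.33e-4, so the reverse reaction proceeds.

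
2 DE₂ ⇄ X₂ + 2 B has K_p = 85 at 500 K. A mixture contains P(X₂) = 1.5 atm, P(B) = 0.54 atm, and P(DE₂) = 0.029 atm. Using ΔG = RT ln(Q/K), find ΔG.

Q_p = P(X₂)·P(B)² / P(DE₂)² = (1.5)·(0.54)² / (0.029)² = 520
ΔG = RT ln(Q_p/K_p) = (8.314 J mol⁻¹ K⁻¹)(500 K) × ln(520/85)
   = (4.157 kJ/mol)(1.811) = 7.53 kJ/mol
ΔG > 0, so the forward reaction is non-spontaneous (proceeds in reverse).

ΔG = 7.53 kJ/mol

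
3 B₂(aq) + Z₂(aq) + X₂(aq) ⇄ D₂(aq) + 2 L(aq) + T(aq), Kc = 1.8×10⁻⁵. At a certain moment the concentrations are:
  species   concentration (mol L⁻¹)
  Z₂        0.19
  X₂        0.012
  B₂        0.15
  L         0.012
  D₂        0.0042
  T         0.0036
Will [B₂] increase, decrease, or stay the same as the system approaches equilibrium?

increase

Qc = [D₂]·[L]²·[T] / ([B₂]³·[Z₂]·[X₂]) = (0.0042)·(0.012)²·(0.0036) / ((0.15)³·(0.19)·(0.012)) = 2.8×10⁻⁴
Qc = 2.8×10⁻⁴ > Kc = 1.8×10⁻⁵: net reverse reaction.
B₂ is a reactant, so it increases.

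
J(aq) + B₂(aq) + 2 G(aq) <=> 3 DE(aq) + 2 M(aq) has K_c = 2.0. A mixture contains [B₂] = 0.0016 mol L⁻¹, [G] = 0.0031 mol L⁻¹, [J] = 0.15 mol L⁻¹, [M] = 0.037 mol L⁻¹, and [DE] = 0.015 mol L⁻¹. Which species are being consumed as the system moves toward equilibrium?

none (at equilibrium)

Q_c = [DE]³·[M]² / ([J]·[B₂]·[G]²) = (0.015)³·(0.037)² / ((0.15)·(0.0016)·(0.0031)²) = 2.0
Q_c = 2.0 = K_c; the system is at equilibrium.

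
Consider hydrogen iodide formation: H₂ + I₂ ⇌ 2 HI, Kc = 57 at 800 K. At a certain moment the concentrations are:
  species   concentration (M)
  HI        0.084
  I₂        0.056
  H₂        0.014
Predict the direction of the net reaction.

in the forward direction

Qc = [HI]² / ([H₂]·[I₂]) = (0.084)² / ((0.014)·(0.056)) = 9.0
Qc = 9.0 < Kc = 57, so the forward reaction proceeds.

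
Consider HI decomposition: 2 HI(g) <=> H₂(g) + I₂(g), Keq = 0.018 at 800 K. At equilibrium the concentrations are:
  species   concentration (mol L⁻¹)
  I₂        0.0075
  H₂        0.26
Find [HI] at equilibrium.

At equilibrium, Keq = [H₂]·[I₂] / [HI]² = 0.018.
(0.26)·(0.0075) / ([HI])² = 0.018
[HI]² = 0.108 ⇒ [HI] = 0.33 mol L⁻¹

[HI] = 0.33 mol L⁻¹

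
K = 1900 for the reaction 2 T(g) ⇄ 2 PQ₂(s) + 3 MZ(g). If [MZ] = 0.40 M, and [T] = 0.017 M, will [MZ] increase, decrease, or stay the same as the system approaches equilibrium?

(PQ₂ is a pure solid — omitted from Q.)
Q = [MZ]³ / [T]² = (0.40)³ / (0.017)² = 220
Q = 220 < K = 1900: net forward reaction.
MZ is a product, so it increases.

increase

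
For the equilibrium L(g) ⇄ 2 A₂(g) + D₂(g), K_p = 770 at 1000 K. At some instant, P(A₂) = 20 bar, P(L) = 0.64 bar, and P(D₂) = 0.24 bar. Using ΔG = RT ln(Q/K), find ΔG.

Q_p = P(A₂)²·P(D₂) / P(L) = (20)²·(0.24) / (0.64) = 150
ΔG = RT ln(Q_p/K_p) = (8.314 J mol⁻¹ K⁻¹)(1000 K) × ln(150/770)
   = (8.314 kJ/mol)(-1.636) = -13.6 kJ/mol
ΔG < 0, so the forward reaction is spontaneous (proceeds forward).

ΔG = -13.6 kJ/mol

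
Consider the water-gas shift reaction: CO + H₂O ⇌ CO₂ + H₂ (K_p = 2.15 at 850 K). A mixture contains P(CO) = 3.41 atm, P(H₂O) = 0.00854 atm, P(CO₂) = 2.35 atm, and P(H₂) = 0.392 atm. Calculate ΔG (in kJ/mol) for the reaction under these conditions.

ΔG = 19.0 kJ/mol

Q_p = P(CO₂)·P(H₂) / (P(CO)·P(H₂O)) = (2.35)·(0.392) / ((3.41)·(0.00854)) = 31.6
ΔG = RT ln(Q_p/K_p) = (8.314 J mol⁻¹ K⁻¹)(850 K) × ln(31.6/2.15)
   = (7.067 kJ/mol)(2.688) = 19.0 kJ/mol
ΔG > 0, so the forward reaction is non-spontaneous (proceeds in reverse).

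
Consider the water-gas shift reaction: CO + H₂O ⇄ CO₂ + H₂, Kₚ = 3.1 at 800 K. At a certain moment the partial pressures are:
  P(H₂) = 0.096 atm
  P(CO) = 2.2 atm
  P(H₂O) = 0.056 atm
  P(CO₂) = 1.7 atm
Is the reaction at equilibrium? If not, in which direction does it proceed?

Qₚ = P(CO₂)·P(H₂) / (P(CO)·P(H₂O)) = (1.7)·(0.096) / ((2.2)·(0.056)) = 1.3
Qₚ = 1.3 < Kₚ = 3.1, so the forward reaction proceeds.

toward products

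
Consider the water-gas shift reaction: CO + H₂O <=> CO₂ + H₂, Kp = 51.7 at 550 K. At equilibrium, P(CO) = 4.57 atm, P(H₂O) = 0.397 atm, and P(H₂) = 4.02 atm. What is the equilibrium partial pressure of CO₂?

P(CO₂) = 23.3 atm

At equilibrium, Kp = P(CO₂)·P(H₂) / (P(CO)·P(H₂O)) = 51.7.
(P(CO₂))·(4.02) / ((4.57)·(0.397)) = 51.7
P(CO₂) = 23.3 atm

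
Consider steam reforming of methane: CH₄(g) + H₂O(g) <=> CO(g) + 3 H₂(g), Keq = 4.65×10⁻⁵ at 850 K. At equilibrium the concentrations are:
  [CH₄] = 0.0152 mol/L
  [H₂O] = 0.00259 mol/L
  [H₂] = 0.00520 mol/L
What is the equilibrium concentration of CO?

[CO] = 0.0130 mol/L

At equilibrium, Keq = [CO]·[H₂]³ / ([CH₄]·[H₂O]) = 4.65×10⁻⁵.
([CO])·(0.00520)³ / ((0.0152)·(0.00259)) = 4.65×10⁻⁵
[CO] = 0.0130 mol/L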